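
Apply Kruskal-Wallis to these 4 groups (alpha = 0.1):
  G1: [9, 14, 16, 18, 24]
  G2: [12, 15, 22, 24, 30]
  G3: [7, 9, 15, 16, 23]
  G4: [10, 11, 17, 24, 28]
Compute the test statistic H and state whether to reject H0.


Step 1: Combine all N = 20 observations and assign midranks.
sorted (value, group, rank): (7,G3,1), (9,G1,2.5), (9,G3,2.5), (10,G4,4), (11,G4,5), (12,G2,6), (14,G1,7), (15,G2,8.5), (15,G3,8.5), (16,G1,10.5), (16,G3,10.5), (17,G4,12), (18,G1,13), (22,G2,14), (23,G3,15), (24,G1,17), (24,G2,17), (24,G4,17), (28,G4,19), (30,G2,20)
Step 2: Sum ranks within each group.
R_1 = 50 (n_1 = 5)
R_2 = 65.5 (n_2 = 5)
R_3 = 37.5 (n_3 = 5)
R_4 = 57 (n_4 = 5)
Step 3: H = 12/(N(N+1)) * sum(R_i^2/n_i) - 3(N+1)
     = 12/(20*21) * (50^2/5 + 65.5^2/5 + 37.5^2/5 + 57^2/5) - 3*21
     = 0.028571 * 2289.1 - 63
     = 2.402857.
Step 4: Ties present; correction factor C = 1 - 42/(20^3 - 20) = 0.994737. Corrected H = 2.402857 / 0.994737 = 2.415571.
Step 5: Under H0, H ~ chi^2(3); p-value = 0.490743.
Step 6: alpha = 0.1. fail to reject H0.

H = 2.4156, df = 3, p = 0.490743, fail to reject H0.


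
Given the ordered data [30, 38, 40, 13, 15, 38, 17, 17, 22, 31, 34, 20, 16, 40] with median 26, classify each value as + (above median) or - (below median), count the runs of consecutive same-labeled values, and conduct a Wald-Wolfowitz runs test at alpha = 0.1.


Step 1: Compute median = 26; label A = above, B = below.
Labels in order: AAABBABBBAABBA  (n_A = 7, n_B = 7)
Step 2: Count runs R = 7.
Step 3: Under H0 (random ordering), E[R] = 2*n_A*n_B/(n_A+n_B) + 1 = 2*7*7/14 + 1 = 8.0000.
        Var[R] = 2*n_A*n_B*(2*n_A*n_B - n_A - n_B) / ((n_A+n_B)^2 * (n_A+n_B-1)) = 8232/2548 = 3.2308.
        SD[R] = 1.7974.
Step 4: Continuity-corrected z = (R + 0.5 - E[R]) / SD[R] = (7 + 0.5 - 8.0000) / 1.7974 = -0.2782.
Step 5: Two-sided p-value via normal approximation = 2*(1 - Phi(|z|)) = 0.780879.
Step 6: alpha = 0.1. fail to reject H0.

R = 7, z = -0.2782, p = 0.780879, fail to reject H0.


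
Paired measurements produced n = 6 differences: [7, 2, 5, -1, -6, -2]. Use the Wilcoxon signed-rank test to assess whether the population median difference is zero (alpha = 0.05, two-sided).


Step 1: Drop any zero differences (none here) and take |d_i|.
|d| = [7, 2, 5, 1, 6, 2]
Step 2: Midrank |d_i| (ties get averaged ranks).
ranks: |7|->6, |2|->2.5, |5|->4, |1|->1, |6|->5, |2|->2.5
Step 3: Attach original signs; sum ranks with positive sign and with negative sign.
W+ = 6 + 2.5 + 4 = 12.5
W- = 1 + 5 + 2.5 = 8.5
(Check: W+ + W- = 21 should equal n(n+1)/2 = 21.)
Step 4: Test statistic W = min(W+, W-) = 8.5.
Step 5: Ties in |d|, so use the tie-corrected normal approximation.
        E[W] = n(n+1)/4 = 6*7/4 = 10.5.
        Tie groups: |d|=2 (t=2); sum(t^3 - t) = 6.
        Var[W] = n(n+1)(2n+1)/24 - sum(t^3-t)/48 = 546/24 - 6/48 = 22.625.
        z = (W - E[W]) / sqrt(Var[W]) = (8.5 - 10.5) / 4.7566 = -0.4205.
        Two-sided p = 2*Phi(z) = 0.674142.
Step 6: alpha = 0.05. fail to reject H0.

W+ = 12.5, W- = 8.5, W = min = 8.5, p = 0.674142, fail to reject H0.


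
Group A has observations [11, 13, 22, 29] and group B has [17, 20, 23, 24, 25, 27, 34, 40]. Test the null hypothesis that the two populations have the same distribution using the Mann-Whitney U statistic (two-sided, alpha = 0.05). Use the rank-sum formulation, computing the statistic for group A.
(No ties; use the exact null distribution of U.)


Step 1: Combine and sort all 12 observations; assign midranks.
sorted (value, group): (11,X), (13,X), (17,Y), (20,Y), (22,X), (23,Y), (24,Y), (25,Y), (27,Y), (29,X), (34,Y), (40,Y)
ranks: 11->1, 13->2, 17->3, 20->4, 22->5, 23->6, 24->7, 25->8, 27->9, 29->10, 34->11, 40->12
Step 2: Rank sum for X: R1 = 1 + 2 + 5 + 10 = 18.
Step 3: U_X = R1 - n1(n1+1)/2 = 18 - 4*5/2 = 18 - 10 = 8.
       U_Y = n1*n2 - U_X = 32 - 8 = 24.
Step 4: No ties, so the exact null distribution of U (based on enumerating the C(12,4) = 495 equally likely rank assignments) gives the two-sided p-value.
Step 5: p-value = 0.214141; compare to alpha = 0.05. fail to reject H0.

U_X = 8, p = 0.214141, fail to reject H0 at alpha = 0.05.


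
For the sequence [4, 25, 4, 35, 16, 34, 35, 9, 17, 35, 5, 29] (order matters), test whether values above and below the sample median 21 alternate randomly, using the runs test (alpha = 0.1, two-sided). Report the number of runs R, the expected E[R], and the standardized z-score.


Step 1: Compute median = 21; label A = above, B = below.
Labels in order: BABABAABBABA  (n_A = 6, n_B = 6)
Step 2: Count runs R = 10.
Step 3: Under H0 (random ordering), E[R] = 2*n_A*n_B/(n_A+n_B) + 1 = 2*6*6/12 + 1 = 7.0000.
        Var[R] = 2*n_A*n_B*(2*n_A*n_B - n_A - n_B) / ((n_A+n_B)^2 * (n_A+n_B-1)) = 4320/1584 = 2.7273.
        SD[R] = 1.6514.
Step 4: Continuity-corrected z = (R - 0.5 - E[R]) / SD[R] = (10 - 0.5 - 7.0000) / 1.6514 = 1.5138.
Step 5: Two-sided p-value via normal approximation = 2*(1 - Phi(|z|)) = 0.130070.
Step 6: alpha = 0.1. fail to reject H0.

R = 10, z = 1.5138, p = 0.130070, fail to reject H0.


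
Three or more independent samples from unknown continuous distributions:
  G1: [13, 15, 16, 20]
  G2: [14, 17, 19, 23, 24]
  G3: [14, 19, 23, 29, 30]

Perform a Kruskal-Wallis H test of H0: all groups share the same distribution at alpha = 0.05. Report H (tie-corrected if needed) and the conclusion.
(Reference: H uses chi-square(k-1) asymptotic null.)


Step 1: Combine all N = 14 observations and assign midranks.
sorted (value, group, rank): (13,G1,1), (14,G2,2.5), (14,G3,2.5), (15,G1,4), (16,G1,5), (17,G2,6), (19,G2,7.5), (19,G3,7.5), (20,G1,9), (23,G2,10.5), (23,G3,10.5), (24,G2,12), (29,G3,13), (30,G3,14)
Step 2: Sum ranks within each group.
R_1 = 19 (n_1 = 4)
R_2 = 38.5 (n_2 = 5)
R_3 = 47.5 (n_3 = 5)
Step 3: H = 12/(N(N+1)) * sum(R_i^2/n_i) - 3(N+1)
     = 12/(14*15) * (19^2/4 + 38.5^2/5 + 47.5^2/5) - 3*15
     = 0.057143 * 837.95 - 45
     = 2.882857.
Step 4: Ties present; correction factor C = 1 - 18/(14^3 - 14) = 0.993407. Corrected H = 2.882857 / 0.993407 = 2.901991.
Step 5: Under H0, H ~ chi^2(2); p-value = 0.234337.
Step 6: alpha = 0.05. fail to reject H0.

H = 2.9020, df = 2, p = 0.234337, fail to reject H0.


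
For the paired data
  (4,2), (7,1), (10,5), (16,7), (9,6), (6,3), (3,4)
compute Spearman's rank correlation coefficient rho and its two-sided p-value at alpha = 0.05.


Step 1: Rank x and y separately (midranks; no ties here).
rank(x): 4->2, 7->4, 10->6, 16->7, 9->5, 6->3, 3->1
rank(y): 2->2, 1->1, 5->5, 7->7, 6->6, 3->3, 4->4
Step 2: d_i = R_x(i) - R_y(i); compute d_i^2.
  (2-2)^2=0, (4-1)^2=9, (6-5)^2=1, (7-7)^2=0, (5-6)^2=1, (3-3)^2=0, (1-4)^2=9
sum(d^2) = 20.
Step 3: rho = 1 - 6*20 / (7*(7^2 - 1)) = 1 - 120/336 = 0.642857.
Step 4: Under H0, t = rho * sqrt((n-2)/(1-rho^2)) = 1.8766 ~ t(5).
Step 5: Two-sided p-value from the t-distribution with 5 df = 0.119392.
Step 6: alpha = 0.05. fail to reject H0.

rho = 0.6429, p = 0.119392, fail to reject H0 at alpha = 0.05.


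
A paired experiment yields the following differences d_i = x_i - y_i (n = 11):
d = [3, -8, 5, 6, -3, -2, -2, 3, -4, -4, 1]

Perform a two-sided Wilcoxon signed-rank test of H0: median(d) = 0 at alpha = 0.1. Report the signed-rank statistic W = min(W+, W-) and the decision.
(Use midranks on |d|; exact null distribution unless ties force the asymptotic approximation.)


Step 1: Drop any zero differences (none here) and take |d_i|.
|d| = [3, 8, 5, 6, 3, 2, 2, 3, 4, 4, 1]
Step 2: Midrank |d_i| (ties get averaged ranks).
ranks: |3|->5, |8|->11, |5|->9, |6|->10, |3|->5, |2|->2.5, |2|->2.5, |3|->5, |4|->7.5, |4|->7.5, |1|->1
Step 3: Attach original signs; sum ranks with positive sign and with negative sign.
W+ = 5 + 9 + 10 + 5 + 1 = 30
W- = 11 + 5 + 2.5 + 2.5 + 7.5 + 7.5 = 36
(Check: W+ + W- = 66 should equal n(n+1)/2 = 66.)
Step 4: Test statistic W = min(W+, W-) = 30.
Step 5: Ties in |d|, so use the tie-corrected normal approximation.
        E[W] = n(n+1)/4 = 11*12/4 = 33.
        Tie groups: |d|=2 (t=2), |d|=3 (t=3), |d|=4 (t=2); sum(t^3 - t) = 36.
        Var[W] = n(n+1)(2n+1)/24 - sum(t^3-t)/48 = 3036/24 - 36/48 = 125.75.
        z = (W - E[W]) / sqrt(Var[W]) = (30 - 33) / 11.2138 = -0.2675.
        Two-sided p = 2*Phi(z) = 0.789064.
Step 6: alpha = 0.1. fail to reject H0.

W+ = 30, W- = 36, W = min = 30, p = 0.789064, fail to reject H0.


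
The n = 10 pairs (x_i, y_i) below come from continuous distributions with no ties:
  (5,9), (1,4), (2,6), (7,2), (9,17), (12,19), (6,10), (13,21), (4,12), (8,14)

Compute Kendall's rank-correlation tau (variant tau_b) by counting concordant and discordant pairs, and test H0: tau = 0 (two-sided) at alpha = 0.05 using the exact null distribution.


Step 1: Enumerate the 45 unordered pairs (i,j) with i<j and classify each by sign(x_j-x_i) * sign(y_j-y_i).
  (1,2):dx=-4,dy=-5->C; (1,3):dx=-3,dy=-3->C; (1,4):dx=+2,dy=-7->D; (1,5):dx=+4,dy=+8->C
  (1,6):dx=+7,dy=+10->C; (1,7):dx=+1,dy=+1->C; (1,8):dx=+8,dy=+12->C; (1,9):dx=-1,dy=+3->D
  (1,10):dx=+3,dy=+5->C; (2,3):dx=+1,dy=+2->C; (2,4):dx=+6,dy=-2->D; (2,5):dx=+8,dy=+13->C
  (2,6):dx=+11,dy=+15->C; (2,7):dx=+5,dy=+6->C; (2,8):dx=+12,dy=+17->C; (2,9):dx=+3,dy=+8->C
  (2,10):dx=+7,dy=+10->C; (3,4):dx=+5,dy=-4->D; (3,5):dx=+7,dy=+11->C; (3,6):dx=+10,dy=+13->C
  (3,7):dx=+4,dy=+4->C; (3,8):dx=+11,dy=+15->C; (3,9):dx=+2,dy=+6->C; (3,10):dx=+6,dy=+8->C
  (4,5):dx=+2,dy=+15->C; (4,6):dx=+5,dy=+17->C; (4,7):dx=-1,dy=+8->D; (4,8):dx=+6,dy=+19->C
  (4,9):dx=-3,dy=+10->D; (4,10):dx=+1,dy=+12->C; (5,6):dx=+3,dy=+2->C; (5,7):dx=-3,dy=-7->C
  (5,8):dx=+4,dy=+4->C; (5,9):dx=-5,dy=-5->C; (5,10):dx=-1,dy=-3->C; (6,7):dx=-6,dy=-9->C
  (6,8):dx=+1,dy=+2->C; (6,9):dx=-8,dy=-7->C; (6,10):dx=-4,dy=-5->C; (7,8):dx=+7,dy=+11->C
  (7,9):dx=-2,dy=+2->D; (7,10):dx=+2,dy=+4->C; (8,9):dx=-9,dy=-9->C; (8,10):dx=-5,dy=-7->C
  (9,10):dx=+4,dy=+2->C
Step 2: C = 38, D = 7, total pairs = 45.
Step 3: tau = (C - D)/(n(n-1)/2) = (38 - 7)/45 = 0.688889.
Step 4: Exact two-sided p-value (enumerate n! = 3628800 permutations of y under H0): p = 0.004687.
Step 5: alpha = 0.05. reject H0.

tau_b = 0.6889 (C=38, D=7), p = 0.004687, reject H0.


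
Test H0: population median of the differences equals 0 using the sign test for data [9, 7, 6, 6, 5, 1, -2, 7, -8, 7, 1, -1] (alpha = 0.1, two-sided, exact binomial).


Step 1: Discard zero differences. Original n = 12; n_eff = number of nonzero differences = 12.
Nonzero differences (with sign): +9, +7, +6, +6, +5, +1, -2, +7, -8, +7, +1, -1
Step 2: Count signs: positive = 9, negative = 3.
Step 3: Under H0: P(positive) = 0.5, so the number of positives S ~ Bin(12, 0.5).
Step 4: Two-sided exact p-value = sum of Bin(12,0.5) probabilities at or below the observed probability = 0.145996.
Step 5: alpha = 0.1. fail to reject H0.

n_eff = 12, pos = 9, neg = 3, p = 0.145996, fail to reject H0.


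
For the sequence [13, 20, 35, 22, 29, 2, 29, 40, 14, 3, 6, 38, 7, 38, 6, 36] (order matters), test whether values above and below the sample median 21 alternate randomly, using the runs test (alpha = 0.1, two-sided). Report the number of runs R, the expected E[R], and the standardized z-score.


Step 1: Compute median = 21; label A = above, B = below.
Labels in order: BBAAABAABBBABABA  (n_A = 8, n_B = 8)
Step 2: Count runs R = 10.
Step 3: Under H0 (random ordering), E[R] = 2*n_A*n_B/(n_A+n_B) + 1 = 2*8*8/16 + 1 = 9.0000.
        Var[R] = 2*n_A*n_B*(2*n_A*n_B - n_A - n_B) / ((n_A+n_B)^2 * (n_A+n_B-1)) = 14336/3840 = 3.7333.
        SD[R] = 1.9322.
Step 4: Continuity-corrected z = (R - 0.5 - E[R]) / SD[R] = (10 - 0.5 - 9.0000) / 1.9322 = 0.2588.
Step 5: Two-sided p-value via normal approximation = 2*(1 - Phi(|z|)) = 0.795809.
Step 6: alpha = 0.1. fail to reject H0.

R = 10, z = 0.2588, p = 0.795809, fail to reject H0.


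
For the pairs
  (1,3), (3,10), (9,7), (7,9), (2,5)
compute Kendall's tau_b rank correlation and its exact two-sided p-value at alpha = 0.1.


Step 1: Enumerate the 10 unordered pairs (i,j) with i<j and classify each by sign(x_j-x_i) * sign(y_j-y_i).
  (1,2):dx=+2,dy=+7->C; (1,3):dx=+8,dy=+4->C; (1,4):dx=+6,dy=+6->C; (1,5):dx=+1,dy=+2->C
  (2,3):dx=+6,dy=-3->D; (2,4):dx=+4,dy=-1->D; (2,5):dx=-1,dy=-5->C; (3,4):dx=-2,dy=+2->D
  (3,5):dx=-7,dy=-2->C; (4,5):dx=-5,dy=-4->C
Step 2: C = 7, D = 3, total pairs = 10.
Step 3: tau = (C - D)/(n(n-1)/2) = (7 - 3)/10 = 0.400000.
Step 4: Exact two-sided p-value (enumerate n! = 120 permutations of y under H0): p = 0.483333.
Step 5: alpha = 0.1. fail to reject H0.

tau_b = 0.4000 (C=7, D=3), p = 0.483333, fail to reject H0.


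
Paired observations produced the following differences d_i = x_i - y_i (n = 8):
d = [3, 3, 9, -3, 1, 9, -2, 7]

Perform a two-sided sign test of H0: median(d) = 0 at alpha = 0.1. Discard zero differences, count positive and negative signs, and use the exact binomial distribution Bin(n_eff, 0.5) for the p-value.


Step 1: Discard zero differences. Original n = 8; n_eff = number of nonzero differences = 8.
Nonzero differences (with sign): +3, +3, +9, -3, +1, +9, -2, +7
Step 2: Count signs: positive = 6, negative = 2.
Step 3: Under H0: P(positive) = 0.5, so the number of positives S ~ Bin(8, 0.5).
Step 4: Two-sided exact p-value = sum of Bin(8,0.5) probabilities at or below the observed probability = 0.289062.
Step 5: alpha = 0.1. fail to reject H0.

n_eff = 8, pos = 6, neg = 2, p = 0.289062, fail to reject H0.


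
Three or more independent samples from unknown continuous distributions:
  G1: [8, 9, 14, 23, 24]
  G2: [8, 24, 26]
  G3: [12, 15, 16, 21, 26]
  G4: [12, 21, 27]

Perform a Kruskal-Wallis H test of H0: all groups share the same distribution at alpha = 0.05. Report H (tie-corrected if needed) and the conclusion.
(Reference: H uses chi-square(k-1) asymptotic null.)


Step 1: Combine all N = 16 observations and assign midranks.
sorted (value, group, rank): (8,G1,1.5), (8,G2,1.5), (9,G1,3), (12,G3,4.5), (12,G4,4.5), (14,G1,6), (15,G3,7), (16,G3,8), (21,G3,9.5), (21,G4,9.5), (23,G1,11), (24,G1,12.5), (24,G2,12.5), (26,G2,14.5), (26,G3,14.5), (27,G4,16)
Step 2: Sum ranks within each group.
R_1 = 34 (n_1 = 5)
R_2 = 28.5 (n_2 = 3)
R_3 = 43.5 (n_3 = 5)
R_4 = 30 (n_4 = 3)
Step 3: H = 12/(N(N+1)) * sum(R_i^2/n_i) - 3(N+1)
     = 12/(16*17) * (34^2/5 + 28.5^2/3 + 43.5^2/5 + 30^2/3) - 3*17
     = 0.044118 * 1180.4 - 51
     = 1.076471.
Step 4: Ties present; correction factor C = 1 - 30/(16^3 - 16) = 0.992647. Corrected H = 1.076471 / 0.992647 = 1.084444.
Step 5: Under H0, H ~ chi^2(3); p-value = 0.780831.
Step 6: alpha = 0.05. fail to reject H0.

H = 1.0844, df = 3, p = 0.780831, fail to reject H0.


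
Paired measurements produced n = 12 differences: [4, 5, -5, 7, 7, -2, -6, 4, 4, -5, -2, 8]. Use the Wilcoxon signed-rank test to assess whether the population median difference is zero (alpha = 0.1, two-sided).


Step 1: Drop any zero differences (none here) and take |d_i|.
|d| = [4, 5, 5, 7, 7, 2, 6, 4, 4, 5, 2, 8]
Step 2: Midrank |d_i| (ties get averaged ranks).
ranks: |4|->4, |5|->7, |5|->7, |7|->10.5, |7|->10.5, |2|->1.5, |6|->9, |4|->4, |4|->4, |5|->7, |2|->1.5, |8|->12
Step 3: Attach original signs; sum ranks with positive sign and with negative sign.
W+ = 4 + 7 + 10.5 + 10.5 + 4 + 4 + 12 = 52
W- = 7 + 1.5 + 9 + 7 + 1.5 = 26
(Check: W+ + W- = 78 should equal n(n+1)/2 = 78.)
Step 4: Test statistic W = min(W+, W-) = 26.
Step 5: Ties in |d|, so use the tie-corrected normal approximation.
        E[W] = n(n+1)/4 = 12*13/4 = 39.
        Tie groups: |d|=2 (t=2), |d|=4 (t=3), |d|=5 (t=3), |d|=7 (t=2); sum(t^3 - t) = 60.
        Var[W] = n(n+1)(2n+1)/24 - sum(t^3-t)/48 = 3900/24 - 60/48 = 161.25.
        z = (W - E[W]) / sqrt(Var[W]) = (26 - 39) / 12.6984 = -1.0237.
        Two-sided p = 2*Phi(z) = 0.305954.
Step 6: alpha = 0.1. fail to reject H0.

W+ = 52, W- = 26, W = min = 26, p = 0.305954, fail to reject H0.


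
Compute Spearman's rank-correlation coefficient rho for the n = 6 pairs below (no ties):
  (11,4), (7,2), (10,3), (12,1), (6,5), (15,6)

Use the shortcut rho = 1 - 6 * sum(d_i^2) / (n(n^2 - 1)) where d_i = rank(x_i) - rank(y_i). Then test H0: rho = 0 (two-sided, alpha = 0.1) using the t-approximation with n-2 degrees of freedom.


Step 1: Rank x and y separately (midranks; no ties here).
rank(x): 11->4, 7->2, 10->3, 12->5, 6->1, 15->6
rank(y): 4->4, 2->2, 3->3, 1->1, 5->5, 6->6
Step 2: d_i = R_x(i) - R_y(i); compute d_i^2.
  (4-4)^2=0, (2-2)^2=0, (3-3)^2=0, (5-1)^2=16, (1-5)^2=16, (6-6)^2=0
sum(d^2) = 32.
Step 3: rho = 1 - 6*32 / (6*(6^2 - 1)) = 1 - 192/210 = 0.085714.
Step 4: Under H0, t = rho * sqrt((n-2)/(1-rho^2)) = 0.1721 ~ t(4).
Step 5: Two-sided p-value from the t-distribution with 4 df = 0.871743.
Step 6: alpha = 0.1. fail to reject H0.

rho = 0.0857, p = 0.871743, fail to reject H0 at alpha = 0.1.


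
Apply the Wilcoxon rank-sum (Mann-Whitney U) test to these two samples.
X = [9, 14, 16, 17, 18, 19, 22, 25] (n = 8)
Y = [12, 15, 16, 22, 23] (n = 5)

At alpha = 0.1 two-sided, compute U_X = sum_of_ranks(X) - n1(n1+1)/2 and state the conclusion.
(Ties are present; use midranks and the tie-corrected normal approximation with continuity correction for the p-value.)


Step 1: Combine and sort all 13 observations; assign midranks.
sorted (value, group): (9,X), (12,Y), (14,X), (15,Y), (16,X), (16,Y), (17,X), (18,X), (19,X), (22,X), (22,Y), (23,Y), (25,X)
ranks: 9->1, 12->2, 14->3, 15->4, 16->5.5, 16->5.5, 17->7, 18->8, 19->9, 22->10.5, 22->10.5, 23->12, 25->13
Step 2: Rank sum for X: R1 = 1 + 3 + 5.5 + 7 + 8 + 9 + 10.5 + 13 = 57.
Step 3: U_X = R1 - n1(n1+1)/2 = 57 - 8*9/2 = 57 - 36 = 21.
       U_Y = n1*n2 - U_X = 40 - 21 = 19.
Step 4: Ties are present, so use the tie-corrected normal approximation (with continuity correction) for the p-value.
Step 5: p-value = 0.941492; compare to alpha = 0.1. fail to reject H0.

U_X = 21, p = 0.941492, fail to reject H0 at alpha = 0.1.


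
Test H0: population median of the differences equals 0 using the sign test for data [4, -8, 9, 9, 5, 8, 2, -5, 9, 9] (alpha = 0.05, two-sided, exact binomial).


Step 1: Discard zero differences. Original n = 10; n_eff = number of nonzero differences = 10.
Nonzero differences (with sign): +4, -8, +9, +9, +5, +8, +2, -5, +9, +9
Step 2: Count signs: positive = 8, negative = 2.
Step 3: Under H0: P(positive) = 0.5, so the number of positives S ~ Bin(10, 0.5).
Step 4: Two-sided exact p-value = sum of Bin(10,0.5) probabilities at or below the observed probability = 0.109375.
Step 5: alpha = 0.05. fail to reject H0.

n_eff = 10, pos = 8, neg = 2, p = 0.109375, fail to reject H0.


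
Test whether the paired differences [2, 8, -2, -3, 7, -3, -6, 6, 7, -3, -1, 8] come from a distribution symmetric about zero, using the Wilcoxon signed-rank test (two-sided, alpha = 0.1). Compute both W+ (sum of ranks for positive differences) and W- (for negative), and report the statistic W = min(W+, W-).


Step 1: Drop any zero differences (none here) and take |d_i|.
|d| = [2, 8, 2, 3, 7, 3, 6, 6, 7, 3, 1, 8]
Step 2: Midrank |d_i| (ties get averaged ranks).
ranks: |2|->2.5, |8|->11.5, |2|->2.5, |3|->5, |7|->9.5, |3|->5, |6|->7.5, |6|->7.5, |7|->9.5, |3|->5, |1|->1, |8|->11.5
Step 3: Attach original signs; sum ranks with positive sign and with negative sign.
W+ = 2.5 + 11.5 + 9.5 + 7.5 + 9.5 + 11.5 = 52
W- = 2.5 + 5 + 5 + 7.5 + 5 + 1 = 26
(Check: W+ + W- = 78 should equal n(n+1)/2 = 78.)
Step 4: Test statistic W = min(W+, W-) = 26.
Step 5: Ties in |d|, so use the tie-corrected normal approximation.
        E[W] = n(n+1)/4 = 12*13/4 = 39.
        Tie groups: |d|=2 (t=2), |d|=3 (t=3), |d|=6 (t=2), |d|=7 (t=2), |d|=8 (t=2); sum(t^3 - t) = 48.
        Var[W] = n(n+1)(2n+1)/24 - sum(t^3-t)/48 = 3900/24 - 48/48 = 161.5.
        z = (W - E[W]) / sqrt(Var[W]) = (26 - 39) / 12.7083 = -1.0230.
        Two-sided p = 2*Phi(z) = 0.306328.
Step 6: alpha = 0.1. fail to reject H0.

W+ = 52, W- = 26, W = min = 26, p = 0.306328, fail to reject H0.


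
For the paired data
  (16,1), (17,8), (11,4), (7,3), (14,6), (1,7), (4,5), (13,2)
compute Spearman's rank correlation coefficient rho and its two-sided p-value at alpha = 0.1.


Step 1: Rank x and y separately (midranks; no ties here).
rank(x): 16->7, 17->8, 11->4, 7->3, 14->6, 1->1, 4->2, 13->5
rank(y): 1->1, 8->8, 4->4, 3->3, 6->6, 7->7, 5->5, 2->2
Step 2: d_i = R_x(i) - R_y(i); compute d_i^2.
  (7-1)^2=36, (8-8)^2=0, (4-4)^2=0, (3-3)^2=0, (6-6)^2=0, (1-7)^2=36, (2-5)^2=9, (5-2)^2=9
sum(d^2) = 90.
Step 3: rho = 1 - 6*90 / (8*(8^2 - 1)) = 1 - 540/504 = -0.071429.
Step 4: Under H0, t = rho * sqrt((n-2)/(1-rho^2)) = -0.1754 ~ t(6).
Step 5: Two-sided p-value from the t-distribution with 6 df = 0.866526.
Step 6: alpha = 0.1. fail to reject H0.

rho = -0.0714, p = 0.866526, fail to reject H0 at alpha = 0.1.


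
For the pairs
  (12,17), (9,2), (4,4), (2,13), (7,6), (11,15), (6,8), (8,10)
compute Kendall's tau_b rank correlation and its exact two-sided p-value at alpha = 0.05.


Step 1: Enumerate the 28 unordered pairs (i,j) with i<j and classify each by sign(x_j-x_i) * sign(y_j-y_i).
  (1,2):dx=-3,dy=-15->C; (1,3):dx=-8,dy=-13->C; (1,4):dx=-10,dy=-4->C; (1,5):dx=-5,dy=-11->C
  (1,6):dx=-1,dy=-2->C; (1,7):dx=-6,dy=-9->C; (1,8):dx=-4,dy=-7->C; (2,3):dx=-5,dy=+2->D
  (2,4):dx=-7,dy=+11->D; (2,5):dx=-2,dy=+4->D; (2,6):dx=+2,dy=+13->C; (2,7):dx=-3,dy=+6->D
  (2,8):dx=-1,dy=+8->D; (3,4):dx=-2,dy=+9->D; (3,5):dx=+3,dy=+2->C; (3,6):dx=+7,dy=+11->C
  (3,7):dx=+2,dy=+4->C; (3,8):dx=+4,dy=+6->C; (4,5):dx=+5,dy=-7->D; (4,6):dx=+9,dy=+2->C
  (4,7):dx=+4,dy=-5->D; (4,8):dx=+6,dy=-3->D; (5,6):dx=+4,dy=+9->C; (5,7):dx=-1,dy=+2->D
  (5,8):dx=+1,dy=+4->C; (6,7):dx=-5,dy=-7->C; (6,8):dx=-3,dy=-5->C; (7,8):dx=+2,dy=+2->C
Step 2: C = 18, D = 10, total pairs = 28.
Step 3: tau = (C - D)/(n(n-1)/2) = (18 - 10)/28 = 0.285714.
Step 4: Exact two-sided p-value (enumerate n! = 40320 permutations of y under H0): p = 0.398760.
Step 5: alpha = 0.05. fail to reject H0.

tau_b = 0.2857 (C=18, D=10), p = 0.398760, fail to reject H0.


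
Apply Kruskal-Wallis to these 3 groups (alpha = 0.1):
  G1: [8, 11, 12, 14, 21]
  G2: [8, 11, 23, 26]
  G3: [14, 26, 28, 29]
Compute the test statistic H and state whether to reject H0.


Step 1: Combine all N = 13 observations and assign midranks.
sorted (value, group, rank): (8,G1,1.5), (8,G2,1.5), (11,G1,3.5), (11,G2,3.5), (12,G1,5), (14,G1,6.5), (14,G3,6.5), (21,G1,8), (23,G2,9), (26,G2,10.5), (26,G3,10.5), (28,G3,12), (29,G3,13)
Step 2: Sum ranks within each group.
R_1 = 24.5 (n_1 = 5)
R_2 = 24.5 (n_2 = 4)
R_3 = 42 (n_3 = 4)
Step 3: H = 12/(N(N+1)) * sum(R_i^2/n_i) - 3(N+1)
     = 12/(13*14) * (24.5^2/5 + 24.5^2/4 + 42^2/4) - 3*14
     = 0.065934 * 711.112 - 42
     = 4.886538.
Step 4: Ties present; correction factor C = 1 - 24/(13^3 - 13) = 0.989011. Corrected H = 4.886538 / 0.989011 = 4.940833.
Step 5: Under H0, H ~ chi^2(2); p-value = 0.084550.
Step 6: alpha = 0.1. reject H0.

H = 4.9408, df = 2, p = 0.084550, reject H0.


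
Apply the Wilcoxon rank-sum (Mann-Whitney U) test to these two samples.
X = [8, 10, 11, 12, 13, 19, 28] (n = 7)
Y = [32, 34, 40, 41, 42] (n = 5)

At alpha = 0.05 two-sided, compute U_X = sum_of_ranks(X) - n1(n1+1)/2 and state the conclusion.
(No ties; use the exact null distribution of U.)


Step 1: Combine and sort all 12 observations; assign midranks.
sorted (value, group): (8,X), (10,X), (11,X), (12,X), (13,X), (19,X), (28,X), (32,Y), (34,Y), (40,Y), (41,Y), (42,Y)
ranks: 8->1, 10->2, 11->3, 12->4, 13->5, 19->6, 28->7, 32->8, 34->9, 40->10, 41->11, 42->12
Step 2: Rank sum for X: R1 = 1 + 2 + 3 + 4 + 5 + 6 + 7 = 28.
Step 3: U_X = R1 - n1(n1+1)/2 = 28 - 7*8/2 = 28 - 28 = 0.
       U_Y = n1*n2 - U_X = 35 - 0 = 35.
Step 4: No ties, so the exact null distribution of U (based on enumerating the C(12,7) = 792 equally likely rank assignments) gives the two-sided p-value.
Step 5: p-value = 0.002525; compare to alpha = 0.05. reject H0.

U_X = 0, p = 0.002525, reject H0 at alpha = 0.05.


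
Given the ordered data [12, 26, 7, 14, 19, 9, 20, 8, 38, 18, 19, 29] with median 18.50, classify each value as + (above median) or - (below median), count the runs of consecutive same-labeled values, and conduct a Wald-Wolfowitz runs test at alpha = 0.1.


Step 1: Compute median = 18.50; label A = above, B = below.
Labels in order: BABBABABABAA  (n_A = 6, n_B = 6)
Step 2: Count runs R = 10.
Step 3: Under H0 (random ordering), E[R] = 2*n_A*n_B/(n_A+n_B) + 1 = 2*6*6/12 + 1 = 7.0000.
        Var[R] = 2*n_A*n_B*(2*n_A*n_B - n_A - n_B) / ((n_A+n_B)^2 * (n_A+n_B-1)) = 4320/1584 = 2.7273.
        SD[R] = 1.6514.
Step 4: Continuity-corrected z = (R - 0.5 - E[R]) / SD[R] = (10 - 0.5 - 7.0000) / 1.6514 = 1.5138.
Step 5: Two-sided p-value via normal approximation = 2*(1 - Phi(|z|)) = 0.130070.
Step 6: alpha = 0.1. fail to reject H0.

R = 10, z = 1.5138, p = 0.130070, fail to reject H0.


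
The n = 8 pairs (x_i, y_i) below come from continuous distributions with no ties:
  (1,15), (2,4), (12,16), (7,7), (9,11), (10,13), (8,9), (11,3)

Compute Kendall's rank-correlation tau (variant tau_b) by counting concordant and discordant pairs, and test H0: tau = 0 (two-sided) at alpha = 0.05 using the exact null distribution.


Step 1: Enumerate the 28 unordered pairs (i,j) with i<j and classify each by sign(x_j-x_i) * sign(y_j-y_i).
  (1,2):dx=+1,dy=-11->D; (1,3):dx=+11,dy=+1->C; (1,4):dx=+6,dy=-8->D; (1,5):dx=+8,dy=-4->D
  (1,6):dx=+9,dy=-2->D; (1,7):dx=+7,dy=-6->D; (1,8):dx=+10,dy=-12->D; (2,3):dx=+10,dy=+12->C
  (2,4):dx=+5,dy=+3->C; (2,5):dx=+7,dy=+7->C; (2,6):dx=+8,dy=+9->C; (2,7):dx=+6,dy=+5->C
  (2,8):dx=+9,dy=-1->D; (3,4):dx=-5,dy=-9->C; (3,5):dx=-3,dy=-5->C; (3,6):dx=-2,dy=-3->C
  (3,7):dx=-4,dy=-7->C; (3,8):dx=-1,dy=-13->C; (4,5):dx=+2,dy=+4->C; (4,6):dx=+3,dy=+6->C
  (4,7):dx=+1,dy=+2->C; (4,8):dx=+4,dy=-4->D; (5,6):dx=+1,dy=+2->C; (5,7):dx=-1,dy=-2->C
  (5,8):dx=+2,dy=-8->D; (6,7):dx=-2,dy=-4->C; (6,8):dx=+1,dy=-10->D; (7,8):dx=+3,dy=-6->D
Step 2: C = 17, D = 11, total pairs = 28.
Step 3: tau = (C - D)/(n(n-1)/2) = (17 - 11)/28 = 0.214286.
Step 4: Exact two-sided p-value (enumerate n! = 40320 permutations of y under H0): p = 0.548413.
Step 5: alpha = 0.05. fail to reject H0.

tau_b = 0.2143 (C=17, D=11), p = 0.548413, fail to reject H0.


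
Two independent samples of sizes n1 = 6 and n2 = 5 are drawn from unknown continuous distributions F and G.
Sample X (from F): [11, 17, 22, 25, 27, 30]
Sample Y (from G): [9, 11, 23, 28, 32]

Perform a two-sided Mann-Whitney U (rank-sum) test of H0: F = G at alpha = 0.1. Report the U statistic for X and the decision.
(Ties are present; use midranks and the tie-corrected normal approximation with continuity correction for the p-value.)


Step 1: Combine and sort all 11 observations; assign midranks.
sorted (value, group): (9,Y), (11,X), (11,Y), (17,X), (22,X), (23,Y), (25,X), (27,X), (28,Y), (30,X), (32,Y)
ranks: 9->1, 11->2.5, 11->2.5, 17->4, 22->5, 23->6, 25->7, 27->8, 28->9, 30->10, 32->11
Step 2: Rank sum for X: R1 = 2.5 + 4 + 5 + 7 + 8 + 10 = 36.5.
Step 3: U_X = R1 - n1(n1+1)/2 = 36.5 - 6*7/2 = 36.5 - 21 = 15.5.
       U_Y = n1*n2 - U_X = 30 - 15.5 = 14.5.
Step 4: Ties are present, so use the tie-corrected normal approximation (with continuity correction) for the p-value.
Step 5: p-value = 1.000000; compare to alpha = 0.1. fail to reject H0.

U_X = 15.5, p = 1.000000, fail to reject H0 at alpha = 0.1.


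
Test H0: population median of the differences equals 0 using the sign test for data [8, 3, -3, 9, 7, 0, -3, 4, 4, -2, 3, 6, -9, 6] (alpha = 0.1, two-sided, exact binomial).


Step 1: Discard zero differences. Original n = 14; n_eff = number of nonzero differences = 13.
Nonzero differences (with sign): +8, +3, -3, +9, +7, -3, +4, +4, -2, +3, +6, -9, +6
Step 2: Count signs: positive = 9, negative = 4.
Step 3: Under H0: P(positive) = 0.5, so the number of positives S ~ Bin(13, 0.5).
Step 4: Two-sided exact p-value = sum of Bin(13,0.5) probabilities at or below the observed probability = 0.266846.
Step 5: alpha = 0.1. fail to reject H0.

n_eff = 13, pos = 9, neg = 4, p = 0.266846, fail to reject H0.


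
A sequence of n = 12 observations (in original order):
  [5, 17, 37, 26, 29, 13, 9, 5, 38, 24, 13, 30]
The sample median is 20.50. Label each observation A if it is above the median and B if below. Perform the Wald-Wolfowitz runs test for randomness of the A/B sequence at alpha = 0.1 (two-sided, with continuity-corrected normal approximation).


Step 1: Compute median = 20.50; label A = above, B = below.
Labels in order: BBAAABBBAABA  (n_A = 6, n_B = 6)
Step 2: Count runs R = 6.
Step 3: Under H0 (random ordering), E[R] = 2*n_A*n_B/(n_A+n_B) + 1 = 2*6*6/12 + 1 = 7.0000.
        Var[R] = 2*n_A*n_B*(2*n_A*n_B - n_A - n_B) / ((n_A+n_B)^2 * (n_A+n_B-1)) = 4320/1584 = 2.7273.
        SD[R] = 1.6514.
Step 4: Continuity-corrected z = (R + 0.5 - E[R]) / SD[R] = (6 + 0.5 - 7.0000) / 1.6514 = -0.3028.
Step 5: Two-sided p-value via normal approximation = 2*(1 - Phi(|z|)) = 0.762069.
Step 6: alpha = 0.1. fail to reject H0.

R = 6, z = -0.3028, p = 0.762069, fail to reject H0.


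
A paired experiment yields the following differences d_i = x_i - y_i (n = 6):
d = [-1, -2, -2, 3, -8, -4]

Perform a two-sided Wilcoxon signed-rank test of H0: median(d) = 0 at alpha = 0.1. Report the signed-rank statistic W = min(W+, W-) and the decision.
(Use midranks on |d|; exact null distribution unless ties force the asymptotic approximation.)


Step 1: Drop any zero differences (none here) and take |d_i|.
|d| = [1, 2, 2, 3, 8, 4]
Step 2: Midrank |d_i| (ties get averaged ranks).
ranks: |1|->1, |2|->2.5, |2|->2.5, |3|->4, |8|->6, |4|->5
Step 3: Attach original signs; sum ranks with positive sign and with negative sign.
W+ = 4 = 4
W- = 1 + 2.5 + 2.5 + 6 + 5 = 17
(Check: W+ + W- = 21 should equal n(n+1)/2 = 21.)
Step 4: Test statistic W = min(W+, W-) = 4.
Step 5: Ties in |d|, so use the tie-corrected normal approximation.
        E[W] = n(n+1)/4 = 6*7/4 = 10.5.
        Tie groups: |d|=2 (t=2); sum(t^3 - t) = 6.
        Var[W] = n(n+1)(2n+1)/24 - sum(t^3-t)/48 = 546/24 - 6/48 = 22.625.
        z = (W - E[W]) / sqrt(Var[W]) = (4 - 10.5) / 4.7566 = -1.3665.
        Two-sided p = 2*Phi(z) = 0.171773.
Step 6: alpha = 0.1. fail to reject H0.

W+ = 4, W- = 17, W = min = 4, p = 0.171773, fail to reject H0.


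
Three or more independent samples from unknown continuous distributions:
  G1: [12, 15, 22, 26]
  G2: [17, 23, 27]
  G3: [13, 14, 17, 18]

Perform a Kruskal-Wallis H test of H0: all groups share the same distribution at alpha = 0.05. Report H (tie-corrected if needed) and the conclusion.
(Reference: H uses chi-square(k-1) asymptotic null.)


Step 1: Combine all N = 11 observations and assign midranks.
sorted (value, group, rank): (12,G1,1), (13,G3,2), (14,G3,3), (15,G1,4), (17,G2,5.5), (17,G3,5.5), (18,G3,7), (22,G1,8), (23,G2,9), (26,G1,10), (27,G2,11)
Step 2: Sum ranks within each group.
R_1 = 23 (n_1 = 4)
R_2 = 25.5 (n_2 = 3)
R_3 = 17.5 (n_3 = 4)
Step 3: H = 12/(N(N+1)) * sum(R_i^2/n_i) - 3(N+1)
     = 12/(11*12) * (23^2/4 + 25.5^2/3 + 17.5^2/4) - 3*12
     = 0.090909 * 425.562 - 36
     = 2.687500.
Step 4: Ties present; correction factor C = 1 - 6/(11^3 - 11) = 0.995455. Corrected H = 2.687500 / 0.995455 = 2.699772.
Step 5: Under H0, H ~ chi^2(2); p-value = 0.259270.
Step 6: alpha = 0.05. fail to reject H0.

H = 2.6998, df = 2, p = 0.259270, fail to reject H0.


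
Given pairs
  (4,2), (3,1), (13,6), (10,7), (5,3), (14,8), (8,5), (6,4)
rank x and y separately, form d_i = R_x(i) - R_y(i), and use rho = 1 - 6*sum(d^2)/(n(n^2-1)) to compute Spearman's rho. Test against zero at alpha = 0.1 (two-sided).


Step 1: Rank x and y separately (midranks; no ties here).
rank(x): 4->2, 3->1, 13->7, 10->6, 5->3, 14->8, 8->5, 6->4
rank(y): 2->2, 1->1, 6->6, 7->7, 3->3, 8->8, 5->5, 4->4
Step 2: d_i = R_x(i) - R_y(i); compute d_i^2.
  (2-2)^2=0, (1-1)^2=0, (7-6)^2=1, (6-7)^2=1, (3-3)^2=0, (8-8)^2=0, (5-5)^2=0, (4-4)^2=0
sum(d^2) = 2.
Step 3: rho = 1 - 6*2 / (8*(8^2 - 1)) = 1 - 12/504 = 0.976190.
Step 4: Under H0, t = rho * sqrt((n-2)/(1-rho^2)) = 11.0235 ~ t(6).
Step 5: Two-sided p-value from the t-distribution with 6 df = 0.000033.
Step 6: alpha = 0.1. reject H0.

rho = 0.9762, p = 0.000033, reject H0 at alpha = 0.1.


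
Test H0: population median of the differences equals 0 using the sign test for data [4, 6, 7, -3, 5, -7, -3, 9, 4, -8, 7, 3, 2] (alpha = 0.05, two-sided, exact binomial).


Step 1: Discard zero differences. Original n = 13; n_eff = number of nonzero differences = 13.
Nonzero differences (with sign): +4, +6, +7, -3, +5, -7, -3, +9, +4, -8, +7, +3, +2
Step 2: Count signs: positive = 9, negative = 4.
Step 3: Under H0: P(positive) = 0.5, so the number of positives S ~ Bin(13, 0.5).
Step 4: Two-sided exact p-value = sum of Bin(13,0.5) probabilities at or below the observed probability = 0.266846.
Step 5: alpha = 0.05. fail to reject H0.

n_eff = 13, pos = 9, neg = 4, p = 0.266846, fail to reject H0.


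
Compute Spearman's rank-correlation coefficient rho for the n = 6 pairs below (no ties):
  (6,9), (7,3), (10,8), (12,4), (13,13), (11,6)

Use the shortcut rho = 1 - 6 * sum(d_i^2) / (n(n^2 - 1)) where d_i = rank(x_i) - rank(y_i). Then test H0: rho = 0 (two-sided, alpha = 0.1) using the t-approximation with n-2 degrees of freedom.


Step 1: Rank x and y separately (midranks; no ties here).
rank(x): 6->1, 7->2, 10->3, 12->5, 13->6, 11->4
rank(y): 9->5, 3->1, 8->4, 4->2, 13->6, 6->3
Step 2: d_i = R_x(i) - R_y(i); compute d_i^2.
  (1-5)^2=16, (2-1)^2=1, (3-4)^2=1, (5-2)^2=9, (6-6)^2=0, (4-3)^2=1
sum(d^2) = 28.
Step 3: rho = 1 - 6*28 / (6*(6^2 - 1)) = 1 - 168/210 = 0.200000.
Step 4: Under H0, t = rho * sqrt((n-2)/(1-rho^2)) = 0.4082 ~ t(4).
Step 5: Two-sided p-value from the t-distribution with 4 df = 0.704000.
Step 6: alpha = 0.1. fail to reject H0.

rho = 0.2000, p = 0.704000, fail to reject H0 at alpha = 0.1.


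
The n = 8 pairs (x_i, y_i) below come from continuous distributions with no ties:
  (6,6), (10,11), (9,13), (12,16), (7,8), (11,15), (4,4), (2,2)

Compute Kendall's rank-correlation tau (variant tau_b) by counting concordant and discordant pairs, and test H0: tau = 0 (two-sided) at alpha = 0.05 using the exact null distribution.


Step 1: Enumerate the 28 unordered pairs (i,j) with i<j and classify each by sign(x_j-x_i) * sign(y_j-y_i).
  (1,2):dx=+4,dy=+5->C; (1,3):dx=+3,dy=+7->C; (1,4):dx=+6,dy=+10->C; (1,5):dx=+1,dy=+2->C
  (1,6):dx=+5,dy=+9->C; (1,7):dx=-2,dy=-2->C; (1,8):dx=-4,dy=-4->C; (2,3):dx=-1,dy=+2->D
  (2,4):dx=+2,dy=+5->C; (2,5):dx=-3,dy=-3->C; (2,6):dx=+1,dy=+4->C; (2,7):dx=-6,dy=-7->C
  (2,8):dx=-8,dy=-9->C; (3,4):dx=+3,dy=+3->C; (3,5):dx=-2,dy=-5->C; (3,6):dx=+2,dy=+2->C
  (3,7):dx=-5,dy=-9->C; (3,8):dx=-7,dy=-11->C; (4,5):dx=-5,dy=-8->C; (4,6):dx=-1,dy=-1->C
  (4,7):dx=-8,dy=-12->C; (4,8):dx=-10,dy=-14->C; (5,6):dx=+4,dy=+7->C; (5,7):dx=-3,dy=-4->C
  (5,8):dx=-5,dy=-6->C; (6,7):dx=-7,dy=-11->C; (6,8):dx=-9,dy=-13->C; (7,8):dx=-2,dy=-2->C
Step 2: C = 27, D = 1, total pairs = 28.
Step 3: tau = (C - D)/(n(n-1)/2) = (27 - 1)/28 = 0.928571.
Step 4: Exact two-sided p-value (enumerate n! = 40320 permutations of y under H0): p = 0.000397.
Step 5: alpha = 0.05. reject H0.

tau_b = 0.9286 (C=27, D=1), p = 0.000397, reject H0.


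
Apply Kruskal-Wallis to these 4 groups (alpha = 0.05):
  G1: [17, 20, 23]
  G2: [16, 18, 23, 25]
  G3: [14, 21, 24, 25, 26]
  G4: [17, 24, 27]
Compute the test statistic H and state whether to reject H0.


Step 1: Combine all N = 15 observations and assign midranks.
sorted (value, group, rank): (14,G3,1), (16,G2,2), (17,G1,3.5), (17,G4,3.5), (18,G2,5), (20,G1,6), (21,G3,7), (23,G1,8.5), (23,G2,8.5), (24,G3,10.5), (24,G4,10.5), (25,G2,12.5), (25,G3,12.5), (26,G3,14), (27,G4,15)
Step 2: Sum ranks within each group.
R_1 = 18 (n_1 = 3)
R_2 = 28 (n_2 = 4)
R_3 = 45 (n_3 = 5)
R_4 = 29 (n_4 = 3)
Step 3: H = 12/(N(N+1)) * sum(R_i^2/n_i) - 3(N+1)
     = 12/(15*16) * (18^2/3 + 28^2/4 + 45^2/5 + 29^2/3) - 3*16
     = 0.050000 * 989.333 - 48
     = 1.466667.
Step 4: Ties present; correction factor C = 1 - 24/(15^3 - 15) = 0.992857. Corrected H = 1.466667 / 0.992857 = 1.477218.
Step 5: Under H0, H ~ chi^2(3); p-value = 0.687538.
Step 6: alpha = 0.05. fail to reject H0.

H = 1.4772, df = 3, p = 0.687538, fail to reject H0.


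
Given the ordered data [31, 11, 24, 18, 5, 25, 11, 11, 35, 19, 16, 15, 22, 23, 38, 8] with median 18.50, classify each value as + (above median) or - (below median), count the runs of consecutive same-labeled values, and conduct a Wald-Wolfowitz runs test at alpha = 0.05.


Step 1: Compute median = 18.50; label A = above, B = below.
Labels in order: ABABBABBAABBAAAB  (n_A = 8, n_B = 8)
Step 2: Count runs R = 10.
Step 3: Under H0 (random ordering), E[R] = 2*n_A*n_B/(n_A+n_B) + 1 = 2*8*8/16 + 1 = 9.0000.
        Var[R] = 2*n_A*n_B*(2*n_A*n_B - n_A - n_B) / ((n_A+n_B)^2 * (n_A+n_B-1)) = 14336/3840 = 3.7333.
        SD[R] = 1.9322.
Step 4: Continuity-corrected z = (R - 0.5 - E[R]) / SD[R] = (10 - 0.5 - 9.0000) / 1.9322 = 0.2588.
Step 5: Two-sided p-value via normal approximation = 2*(1 - Phi(|z|)) = 0.795809.
Step 6: alpha = 0.05. fail to reject H0.

R = 10, z = 0.2588, p = 0.795809, fail to reject H0.


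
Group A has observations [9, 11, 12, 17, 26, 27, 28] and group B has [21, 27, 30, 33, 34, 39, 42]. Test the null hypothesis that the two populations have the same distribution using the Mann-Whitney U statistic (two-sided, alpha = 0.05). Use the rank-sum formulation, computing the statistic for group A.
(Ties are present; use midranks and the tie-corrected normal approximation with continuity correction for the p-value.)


Step 1: Combine and sort all 14 observations; assign midranks.
sorted (value, group): (9,X), (11,X), (12,X), (17,X), (21,Y), (26,X), (27,X), (27,Y), (28,X), (30,Y), (33,Y), (34,Y), (39,Y), (42,Y)
ranks: 9->1, 11->2, 12->3, 17->4, 21->5, 26->6, 27->7.5, 27->7.5, 28->9, 30->10, 33->11, 34->12, 39->13, 42->14
Step 2: Rank sum for X: R1 = 1 + 2 + 3 + 4 + 6 + 7.5 + 9 = 32.5.
Step 3: U_X = R1 - n1(n1+1)/2 = 32.5 - 7*8/2 = 32.5 - 28 = 4.5.
       U_Y = n1*n2 - U_X = 49 - 4.5 = 44.5.
Step 4: Ties are present, so use the tie-corrected normal approximation (with continuity correction) for the p-value.
Step 5: p-value = 0.012618; compare to alpha = 0.05. reject H0.

U_X = 4.5, p = 0.012618, reject H0 at alpha = 0.05.


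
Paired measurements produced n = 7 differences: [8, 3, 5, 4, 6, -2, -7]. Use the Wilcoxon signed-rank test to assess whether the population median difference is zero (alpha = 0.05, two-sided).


Step 1: Drop any zero differences (none here) and take |d_i|.
|d| = [8, 3, 5, 4, 6, 2, 7]
Step 2: Midrank |d_i| (ties get averaged ranks).
ranks: |8|->7, |3|->2, |5|->4, |4|->3, |6|->5, |2|->1, |7|->6
Step 3: Attach original signs; sum ranks with positive sign and with negative sign.
W+ = 7 + 2 + 4 + 3 + 5 = 21
W- = 1 + 6 = 7
(Check: W+ + W- = 28 should equal n(n+1)/2 = 28.)
Step 4: Test statistic W = min(W+, W-) = 7.
Step 5: No ties, so the exact null distribution over the 2^7 = 128 sign assignments gives the two-sided p-value = 0.296875.
Step 6: alpha = 0.05. fail to reject H0.

W+ = 21, W- = 7, W = min = 7, p = 0.296875, fail to reject H0.


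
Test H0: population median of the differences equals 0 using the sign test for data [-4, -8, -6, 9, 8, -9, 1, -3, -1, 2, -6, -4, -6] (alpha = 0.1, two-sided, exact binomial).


Step 1: Discard zero differences. Original n = 13; n_eff = number of nonzero differences = 13.
Nonzero differences (with sign): -4, -8, -6, +9, +8, -9, +1, -3, -1, +2, -6, -4, -6
Step 2: Count signs: positive = 4, negative = 9.
Step 3: Under H0: P(positive) = 0.5, so the number of positives S ~ Bin(13, 0.5).
Step 4: Two-sided exact p-value = sum of Bin(13,0.5) probabilities at or below the observed probability = 0.266846.
Step 5: alpha = 0.1. fail to reject H0.

n_eff = 13, pos = 4, neg = 9, p = 0.266846, fail to reject H0.


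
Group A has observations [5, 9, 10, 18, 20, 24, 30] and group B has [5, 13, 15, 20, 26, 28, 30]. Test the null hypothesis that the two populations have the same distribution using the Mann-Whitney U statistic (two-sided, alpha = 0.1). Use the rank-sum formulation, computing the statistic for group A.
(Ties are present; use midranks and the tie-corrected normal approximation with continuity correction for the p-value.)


Step 1: Combine and sort all 14 observations; assign midranks.
sorted (value, group): (5,X), (5,Y), (9,X), (10,X), (13,Y), (15,Y), (18,X), (20,X), (20,Y), (24,X), (26,Y), (28,Y), (30,X), (30,Y)
ranks: 5->1.5, 5->1.5, 9->3, 10->4, 13->5, 15->6, 18->7, 20->8.5, 20->8.5, 24->10, 26->11, 28->12, 30->13.5, 30->13.5
Step 2: Rank sum for X: R1 = 1.5 + 3 + 4 + 7 + 8.5 + 10 + 13.5 = 47.5.
Step 3: U_X = R1 - n1(n1+1)/2 = 47.5 - 7*8/2 = 47.5 - 28 = 19.5.
       U_Y = n1*n2 - U_X = 49 - 19.5 = 29.5.
Step 4: Ties are present, so use the tie-corrected normal approximation (with continuity correction) for the p-value.
Step 5: p-value = 0.564011; compare to alpha = 0.1. fail to reject H0.

U_X = 19.5, p = 0.564011, fail to reject H0 at alpha = 0.1.
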